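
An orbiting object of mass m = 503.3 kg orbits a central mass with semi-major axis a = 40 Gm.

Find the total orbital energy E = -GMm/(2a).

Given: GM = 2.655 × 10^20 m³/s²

Convert to SI: a = 40 Gm = 4e+10 m.
E = −GMm / (2a).
E = −2.655e+20 · 503.3 / (2 · 4e+10) J ≈ -1.67e+12 J = -1.67 TJ.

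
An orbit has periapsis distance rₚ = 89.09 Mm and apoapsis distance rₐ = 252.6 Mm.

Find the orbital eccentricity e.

Convert to SI: rₚ = 89.09 Mm = 8.909e+07 m; rₐ = 252.6 Mm = 2.526e+08 m.
e = (rₐ − rₚ) / (rₐ + rₚ).
e = (2.526e+08 − 8.909e+07) / (2.526e+08 + 8.909e+07) = 1.6351e+08 / 3.4169e+08 ≈ 0.4785.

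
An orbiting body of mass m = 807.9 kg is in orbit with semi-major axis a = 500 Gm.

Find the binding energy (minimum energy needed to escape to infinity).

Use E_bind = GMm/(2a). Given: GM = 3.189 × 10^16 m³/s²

Convert to SI: a = 500 Gm = 5e+11 m.
Total orbital energy is E = −GMm/(2a); binding energy is E_bind = −E = GMm/(2a).
E_bind = 3.189e+16 · 807.9 / (2 · 5e+11) J ≈ 2.576e+07 J = 25.76 MJ.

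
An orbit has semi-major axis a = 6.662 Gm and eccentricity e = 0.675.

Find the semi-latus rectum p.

Convert to SI: a = 6.662 Gm = 6.662e+09 m.
p = a (1 − e²).
p = 6.662e+09 · (1 − (0.675)²) = 6.662e+09 · 0.544375 ≈ 3.627e+09 m = 3.627 Gm.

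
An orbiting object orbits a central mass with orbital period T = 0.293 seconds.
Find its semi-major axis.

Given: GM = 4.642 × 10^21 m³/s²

Invert Kepler's third law: a = (GM · T² / (4π²))^(1/3).
Substituting T = 0.293 s and GM = 4.642e+21 m³/s²:
a = (4.642e+21 · (0.293)² / (4π²))^(1/3) m
a ≈ 2.161e+06 m = 2.161 Mm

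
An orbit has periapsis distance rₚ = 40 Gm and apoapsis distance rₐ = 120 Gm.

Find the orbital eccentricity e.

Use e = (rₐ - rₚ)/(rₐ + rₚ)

Convert to SI: rₚ = 40 Gm = 4e+10 m; rₐ = 120 Gm = 1.2e+11 m.
e = (rₐ − rₚ) / (rₐ + rₚ).
e = (1.2e+11 − 4e+10) / (1.2e+11 + 4e+10) = 8e+10 / 1.6e+11 ≈ 0.5.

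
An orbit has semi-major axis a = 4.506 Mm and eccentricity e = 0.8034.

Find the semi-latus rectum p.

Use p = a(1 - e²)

Convert to SI: a = 4.506 Mm = 4.506e+06 m.
p = a (1 − e²).
p = 4.506e+06 · (1 − (0.8034)²) = 4.506e+06 · 0.354548 ≈ 1.598e+06 m = 1.598 Mm.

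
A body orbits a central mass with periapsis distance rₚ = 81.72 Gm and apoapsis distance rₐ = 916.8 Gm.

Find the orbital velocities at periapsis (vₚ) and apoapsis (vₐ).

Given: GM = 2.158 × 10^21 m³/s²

Convert to SI: rₚ = 81.72 Gm = 8.172e+10 m; rₐ = 916.8 Gm = 9.168e+11 m.
Use the vis-viva equation v² = GM(2/r − 1/a) with a = (rₚ + rₐ)/2 = (8.172e+10 + 9.168e+11)/2 = 4.9926e+11 m.
vₚ = √(GM · (2/rₚ − 1/a)) = √(2.158e+21 · (2/8.172e+10 − 1/4.9926e+11)) m/s ≈ 2.202e+05 m/s = 220.2 km/s.
vₐ = √(GM · (2/rₐ − 1/a)) = √(2.158e+21 · (2/9.168e+11 − 1/4.9926e+11)) m/s ≈ 1.963e+04 m/s = 19.63 km/s.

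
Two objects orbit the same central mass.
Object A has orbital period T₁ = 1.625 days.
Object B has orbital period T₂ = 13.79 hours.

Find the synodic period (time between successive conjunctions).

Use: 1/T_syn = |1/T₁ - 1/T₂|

Convert to SI: T₁ = 1.625 days = 140400 s; T₂ = 13.79 hours = 49644 s.
T_syn = |T₁ · T₂ / (T₁ − T₂)|.
T_syn = |140400 · 49644 / (140400 − 49644)| s ≈ 7.68e+04 s = 21.33 hours.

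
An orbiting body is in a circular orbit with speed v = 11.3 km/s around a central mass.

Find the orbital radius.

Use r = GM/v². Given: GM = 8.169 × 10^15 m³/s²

Convert to SI: v = 11.3 km/s = 11300 m/s.
For a circular orbit, v² = GM / r, so r = GM / v².
r = 8.169e+15 / (11300)² m ≈ 6.398e+07 m = 6.398 × 10^7 m.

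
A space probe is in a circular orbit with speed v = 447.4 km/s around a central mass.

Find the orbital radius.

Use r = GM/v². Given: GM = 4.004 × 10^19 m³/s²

Convert to SI: v = 447.4 km/s = 447400 m/s.
For a circular orbit, v² = GM / r, so r = GM / v².
r = 4.004e+19 / (447400)² m ≈ 2e+08 m = 200 Mm.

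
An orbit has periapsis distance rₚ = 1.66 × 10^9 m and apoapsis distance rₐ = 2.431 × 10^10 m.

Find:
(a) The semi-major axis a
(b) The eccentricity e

(a) a = (rₚ + rₐ) / 2 = (1.66e+09 + 2.431e+10) / 2 ≈ 1.298e+10 m = 1.298 × 10^10 m.
(b) e = (rₐ − rₚ) / (rₐ + rₚ) = (2.431e+10 − 1.66e+09) / (2.431e+10 + 1.66e+09) ≈ 0.8722.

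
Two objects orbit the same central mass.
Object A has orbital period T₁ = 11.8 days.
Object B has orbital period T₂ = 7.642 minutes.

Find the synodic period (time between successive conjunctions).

Convert to SI: T₁ = 11.8 days = 1.01952e+06 s; T₂ = 7.642 minutes = 458.52 s.
T_syn = |T₁ · T₂ / (T₁ − T₂)|.
T_syn = |1.01952e+06 · 458.52 / (1.01952e+06 − 458.52)| s ≈ 458.7 s = 7.645 minutes.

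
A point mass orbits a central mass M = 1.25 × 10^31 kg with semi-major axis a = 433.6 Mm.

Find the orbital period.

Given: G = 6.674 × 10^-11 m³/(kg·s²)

Convert to SI: a = 433.6 Mm = 4.336e+08 m.
GM = G · M = 6.674e-11 · 1.25e+31 = 8.3425e+20 m³/s².
Kepler's third law: T = 2π √(a³ / GM).
Substituting a = 4.336e+08 m and GM = 8.3425e+20 m³/s²:
T = 2π √((4.336e+08)³ / 8.3425e+20) s
T ≈ 1964 s = 32.74 minutes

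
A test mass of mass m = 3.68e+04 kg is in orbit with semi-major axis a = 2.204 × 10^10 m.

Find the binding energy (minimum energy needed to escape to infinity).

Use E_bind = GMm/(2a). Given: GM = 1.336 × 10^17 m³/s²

Total orbital energy is E = −GMm/(2a); binding energy is E_bind = −E = GMm/(2a).
E_bind = 1.336e+17 · 3.68e+04 / (2 · 2.204e+10) J ≈ 1.115e+11 J = 111.5 GJ.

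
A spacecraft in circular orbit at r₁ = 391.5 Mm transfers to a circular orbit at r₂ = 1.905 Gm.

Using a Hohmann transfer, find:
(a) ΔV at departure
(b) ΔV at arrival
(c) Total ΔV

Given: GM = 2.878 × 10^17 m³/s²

Convert to SI: r₁ = 391.5 Mm = 3.915e+08 m; r₂ = 1.905 Gm = 1.905e+09 m.
Transfer semi-major axis: a_t = (r₁ + r₂)/2 = (3.915e+08 + 1.905e+09)/2 = 1.14825e+09 m.
Circular speeds: v₁ = √(GM/r₁) = 27113.1 m/s, v₂ = √(GM/r₂) = 12291.3 m/s.
Transfer speeds (vis-viva v² = GM(2/r − 1/a_t)): v₁ᵗ = 34922.8 m/s, v₂ᵗ = 7177.04 m/s.
(a) ΔV₁ = |v₁ᵗ − v₁| ≈ 7810 m/s = 7.81 km/s.
(b) ΔV₂ = |v₂ − v₂ᵗ| ≈ 5114 m/s = 5.114 km/s.
(c) ΔV_total = ΔV₁ + ΔV₂ ≈ 1.292e+04 m/s = 12.92 km/s.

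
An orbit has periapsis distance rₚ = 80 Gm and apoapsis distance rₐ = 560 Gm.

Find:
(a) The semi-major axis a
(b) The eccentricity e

Convert to SI: rₚ = 80 Gm = 8e+10 m; rₐ = 560 Gm = 5.6e+11 m.
(a) a = (rₚ + rₐ) / 2 = (8e+10 + 5.6e+11) / 2 ≈ 3.2e+11 m = 320 Gm.
(b) e = (rₐ − rₚ) / (rₐ + rₚ) = (5.6e+11 − 8e+10) / (5.6e+11 + 8e+10) ≈ 0.75.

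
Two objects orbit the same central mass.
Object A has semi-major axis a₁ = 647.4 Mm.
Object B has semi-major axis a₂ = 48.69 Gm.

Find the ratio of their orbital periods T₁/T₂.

Convert to SI: a₁ = 647.4 Mm = 6.474e+08 m; a₂ = 48.69 Gm = 4.869e+10 m.
From Kepler's third law, (T₁/T₂)² = (a₁/a₂)³, so T₁/T₂ = (a₁/a₂)^(3/2).
a₁/a₂ = 6.474e+08 / 4.869e+10 = 0.0132964.
T₁/T₂ = (0.0132964)^(3/2) ≈ 0.001533.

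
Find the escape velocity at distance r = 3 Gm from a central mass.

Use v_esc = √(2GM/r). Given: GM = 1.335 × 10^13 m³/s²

Convert to SI: r = 3 Gm = 3e+09 m.
Escape velocity comes from setting total energy to zero: ½v² − GM/r = 0 ⇒ v_esc = √(2GM / r).
v_esc = √(2 · 1.335e+13 / 3e+09) m/s ≈ 94.34 m/s = 94.34 m/s.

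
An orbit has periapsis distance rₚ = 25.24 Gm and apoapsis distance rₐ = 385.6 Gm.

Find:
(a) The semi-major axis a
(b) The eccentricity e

Convert to SI: rₚ = 25.24 Gm = 2.524e+10 m; rₐ = 385.6 Gm = 3.856e+11 m.
(a) a = (rₚ + rₐ) / 2 = (2.524e+10 + 3.856e+11) / 2 ≈ 2.054e+11 m = 205.4 Gm.
(b) e = (rₐ − rₚ) / (rₐ + rₚ) = (3.856e+11 − 2.524e+10) / (3.856e+11 + 2.524e+10) ≈ 0.8771.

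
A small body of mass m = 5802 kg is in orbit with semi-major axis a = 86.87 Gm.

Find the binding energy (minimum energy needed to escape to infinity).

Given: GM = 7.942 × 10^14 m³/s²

Convert to SI: a = 86.87 Gm = 8.687e+10 m.
Total orbital energy is E = −GMm/(2a); binding energy is E_bind = −E = GMm/(2a).
E_bind = 7.942e+14 · 5802 / (2 · 8.687e+10) J ≈ 2.652e+07 J = 26.52 MJ.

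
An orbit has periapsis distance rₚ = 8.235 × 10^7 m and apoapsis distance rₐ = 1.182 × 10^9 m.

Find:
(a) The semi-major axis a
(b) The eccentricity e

(a) a = (rₚ + rₐ) / 2 = (8.235e+07 + 1.182e+09) / 2 ≈ 6.322e+08 m = 6.322 × 10^8 m.
(b) e = (rₐ − rₚ) / (rₐ + rₚ) = (1.182e+09 − 8.235e+07) / (1.182e+09 + 8.235e+07) ≈ 0.8697.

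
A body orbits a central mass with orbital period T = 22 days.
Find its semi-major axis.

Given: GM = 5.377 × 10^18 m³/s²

Convert to SI: T = 22 days = 1.9008e+06 s.
Invert Kepler's third law: a = (GM · T² / (4π²))^(1/3).
Substituting T = 1.9008e+06 s and GM = 5.377e+18 m³/s²:
a = (5.377e+18 · (1.9008e+06)² / (4π²))^(1/3) m
a ≈ 7.895e+09 m = 7.895 × 10^9 m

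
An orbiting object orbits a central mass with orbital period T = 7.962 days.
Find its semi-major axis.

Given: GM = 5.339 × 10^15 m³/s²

Convert to SI: T = 7.962 days = 687917 s.
Invert Kepler's third law: a = (GM · T² / (4π²))^(1/3).
Substituting T = 687917 s and GM = 5.339e+15 m³/s²:
a = (5.339e+15 · (687917)² / (4π²))^(1/3) m
a ≈ 4e+08 m = 400 Mm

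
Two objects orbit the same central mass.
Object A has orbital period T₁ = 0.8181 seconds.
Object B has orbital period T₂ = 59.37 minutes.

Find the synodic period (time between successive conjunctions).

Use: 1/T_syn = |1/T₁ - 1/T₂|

Convert to SI: T₂ = 59.37 minutes = 3562.2 s.
T_syn = |T₁ · T₂ / (T₁ − T₂)|.
T_syn = |0.8181 · 3562.2 / (0.8181 − 3562.2)| s ≈ 0.8183 s = 0.8183 seconds.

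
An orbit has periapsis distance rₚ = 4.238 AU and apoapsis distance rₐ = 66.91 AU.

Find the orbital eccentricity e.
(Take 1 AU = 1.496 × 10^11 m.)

Convert to SI: rₚ = 4.238 AU = 6.34005e+11 m; rₐ = 66.91 AU = 1.00097e+13 m.
e = (rₐ − rₚ) / (rₐ + rₚ).
e = (1.00097e+13 − 6.34005e+11) / (1.00097e+13 + 6.34005e+11) = 9.37573e+12 / 1.06437e+13 ≈ 0.8809.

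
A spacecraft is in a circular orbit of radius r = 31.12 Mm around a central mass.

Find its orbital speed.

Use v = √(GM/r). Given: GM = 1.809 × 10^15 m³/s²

Convert to SI: r = 31.12 Mm = 3.112e+07 m.
For a circular orbit, gravity supplies the centripetal force, so v = √(GM / r).
v = √(1.809e+15 / 3.112e+07) m/s ≈ 7624 m/s = 7.624 km/s.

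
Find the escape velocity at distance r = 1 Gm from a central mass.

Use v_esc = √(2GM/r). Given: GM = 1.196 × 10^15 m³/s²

Convert to SI: r = 1 Gm = 1e+09 m.
Escape velocity comes from setting total energy to zero: ½v² − GM/r = 0 ⇒ v_esc = √(2GM / r).
v_esc = √(2 · 1.196e+15 / 1e+09) m/s ≈ 1547 m/s = 1.547 km/s.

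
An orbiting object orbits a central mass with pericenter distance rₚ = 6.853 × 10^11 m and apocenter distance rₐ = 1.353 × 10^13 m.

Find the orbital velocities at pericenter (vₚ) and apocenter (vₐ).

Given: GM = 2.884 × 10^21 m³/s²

Use the vis-viva equation v² = GM(2/r − 1/a) with a = (rₚ + rₐ)/2 = (6.853e+11 + 1.353e+13)/2 = 7.10765e+12 m.
vₚ = √(GM · (2/rₚ − 1/a)) = √(2.884e+21 · (2/6.853e+11 − 1/7.10765e+12)) m/s ≈ 8.95e+04 m/s = 89.5 km/s.
vₐ = √(GM · (2/rₐ − 1/a)) = √(2.884e+21 · (2/1.353e+13 − 1/7.10765e+12)) m/s ≈ 4533 m/s = 4.533 km/s.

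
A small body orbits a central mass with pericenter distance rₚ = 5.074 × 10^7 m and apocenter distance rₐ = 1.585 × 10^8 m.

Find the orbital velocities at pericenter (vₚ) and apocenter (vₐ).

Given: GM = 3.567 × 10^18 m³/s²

Use the vis-viva equation v² = GM(2/r − 1/a) with a = (rₚ + rₐ)/2 = (5.074e+07 + 1.585e+08)/2 = 1.0462e+08 m.
vₚ = √(GM · (2/rₚ − 1/a)) = √(3.567e+18 · (2/5.074e+07 − 1/1.0462e+08)) m/s ≈ 3.263e+05 m/s = 326.3 km/s.
vₐ = √(GM · (2/rₐ − 1/a)) = √(3.567e+18 · (2/1.585e+08 − 1/1.0462e+08)) m/s ≈ 1.045e+05 m/s = 104.5 km/s.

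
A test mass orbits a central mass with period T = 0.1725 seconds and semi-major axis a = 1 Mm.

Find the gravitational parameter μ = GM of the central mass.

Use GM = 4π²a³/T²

Convert to SI: a = 1 Mm = 1e+06 m.
GM = 4π² · a³ / T².
GM = 4π² · (1e+06)³ / (0.1725)² m³/s² ≈ 1.327e+21 m³/s² = 1.327 × 10^21 m³/s².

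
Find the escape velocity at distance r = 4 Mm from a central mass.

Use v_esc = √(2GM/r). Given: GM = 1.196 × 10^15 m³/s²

Convert to SI: r = 4 Mm = 4e+06 m.
Escape velocity comes from setting total energy to zero: ½v² − GM/r = 0 ⇒ v_esc = √(2GM / r).
v_esc = √(2 · 1.196e+15 / 4e+06) m/s ≈ 2.445e+04 m/s = 24.45 km/s.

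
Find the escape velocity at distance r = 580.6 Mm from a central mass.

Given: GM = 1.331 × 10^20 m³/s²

Convert to SI: r = 580.6 Mm = 5.806e+08 m.
Escape velocity comes from setting total energy to zero: ½v² − GM/r = 0 ⇒ v_esc = √(2GM / r).
v_esc = √(2 · 1.331e+20 / 5.806e+08) m/s ≈ 6.771e+05 m/s = 677.1 km/s.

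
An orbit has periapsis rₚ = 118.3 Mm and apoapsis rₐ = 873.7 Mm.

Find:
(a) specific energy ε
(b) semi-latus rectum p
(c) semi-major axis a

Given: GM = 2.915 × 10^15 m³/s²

Convert to SI: rₚ = 118.3 Mm = 1.183e+08 m; rₐ = 873.7 Mm = 8.737e+08 m.
(a) With a = (rₚ + rₐ)/2 = 4.96e+08 m, ε = −GM/(2a) = −2.915e+15/(2 · 4.96e+08) J/kg ≈ -2.939e+06 J/kg
(b) From a = (rₚ + rₐ)/2 = 4.96e+08 m and e = (rₐ − rₚ)/(rₐ + rₚ) = 0.761492, p = a(1 − e²) = 4.96e+08 · (1 − (0.761492)²) ≈ 2.084e+08 m
(c) a = (rₚ + rₐ)/2 = (1.183e+08 + 8.737e+08)/2 ≈ 4.96e+08 m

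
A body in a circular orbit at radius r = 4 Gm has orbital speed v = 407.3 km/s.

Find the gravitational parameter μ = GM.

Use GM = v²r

Convert to SI: r = 4 Gm = 4e+09 m; v = 407.3 km/s = 407300 m/s.
For a circular orbit v² = GM/r, so GM = v² · r.
GM = (407300)² · 4e+09 m³/s² ≈ 6.636e+20 m³/s² = 6.636 × 10^20 m³/s².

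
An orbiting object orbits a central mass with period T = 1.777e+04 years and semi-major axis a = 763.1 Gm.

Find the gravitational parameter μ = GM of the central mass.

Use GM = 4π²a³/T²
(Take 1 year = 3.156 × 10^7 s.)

Convert to SI: T = 1.777e+04 years = 5.60821e+11 s; a = 763.1 Gm = 7.631e+11 m.
GM = 4π² · a³ / T².
GM = 4π² · (7.631e+11)³ / (5.60821e+11)² m³/s² ≈ 5.578e+13 m³/s² = 5.578 × 10^13 m³/s².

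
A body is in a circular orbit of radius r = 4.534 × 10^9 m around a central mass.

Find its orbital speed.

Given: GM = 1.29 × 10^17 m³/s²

For a circular orbit, gravity supplies the centripetal force, so v = √(GM / r).
v = √(1.29e+17 / 4.534e+09) m/s ≈ 5334 m/s = 5.334 km/s.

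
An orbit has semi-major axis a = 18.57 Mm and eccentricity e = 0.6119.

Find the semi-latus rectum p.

Convert to SI: a = 18.57 Mm = 1.857e+07 m.
p = a (1 − e²).
p = 1.857e+07 · (1 − (0.6119)²) = 1.857e+07 · 0.625578 ≈ 1.162e+07 m = 11.62 Mm.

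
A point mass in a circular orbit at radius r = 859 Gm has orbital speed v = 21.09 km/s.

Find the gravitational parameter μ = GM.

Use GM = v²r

Convert to SI: r = 859 Gm = 8.59e+11 m; v = 21.09 km/s = 21090 m/s.
For a circular orbit v² = GM/r, so GM = v² · r.
GM = (21090)² · 8.59e+11 m³/s² ≈ 3.821e+20 m³/s² = 3.821 × 10^20 m³/s².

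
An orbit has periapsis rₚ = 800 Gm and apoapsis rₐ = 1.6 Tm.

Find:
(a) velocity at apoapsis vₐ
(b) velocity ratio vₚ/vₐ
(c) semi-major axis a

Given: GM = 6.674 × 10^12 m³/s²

Convert to SI: rₚ = 800 Gm = 8e+11 m; rₐ = 1.6 Tm = 1.6e+12 m.
(a) With a = (rₚ + rₐ)/2 = 1.2e+12 m, vₐ = √(GM (2/rₐ − 1/a)) = √(6.674e+12 · (2/1.6e+12 − 1/1.2e+12)) m/s ≈ 1.668 m/s
(b) Conservation of angular momentum (rₚvₚ = rₐvₐ) gives vₚ/vₐ = rₐ/rₚ = 1.6e+12/8e+11 ≈ 2
(c) a = (rₚ + rₐ)/2 = (8e+11 + 1.6e+12)/2 ≈ 1.2e+12 m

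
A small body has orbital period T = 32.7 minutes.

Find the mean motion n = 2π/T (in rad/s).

Convert to SI: T = 32.7 minutes = 1962 s.
n = 2π / T.
n = 2π / 1962 s ≈ 0.003202 rad/s.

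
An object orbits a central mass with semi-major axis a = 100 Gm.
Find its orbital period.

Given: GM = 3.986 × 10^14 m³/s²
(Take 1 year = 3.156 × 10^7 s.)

Convert to SI: a = 100 Gm = 1e+11 m.
Kepler's third law: T = 2π √(a³ / GM).
Substituting a = 1e+11 m and GM = 3.986e+14 m³/s²:
T = 2π √((1e+11)³ / 3.986e+14) s
T ≈ 9.952e+09 s = 315.3 years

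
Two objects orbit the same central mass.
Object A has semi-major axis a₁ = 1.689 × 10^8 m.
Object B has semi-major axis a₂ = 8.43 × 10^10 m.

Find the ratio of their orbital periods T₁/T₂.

From Kepler's third law, (T₁/T₂)² = (a₁/a₂)³, so T₁/T₂ = (a₁/a₂)^(3/2).
a₁/a₂ = 1.689e+08 / 8.43e+10 = 0.00200356.
T₁/T₂ = (0.00200356)^(3/2) ≈ 8.968e-05.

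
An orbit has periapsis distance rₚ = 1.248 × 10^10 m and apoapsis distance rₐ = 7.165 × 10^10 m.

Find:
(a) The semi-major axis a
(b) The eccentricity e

(a) a = (rₚ + rₐ) / 2 = (1.248e+10 + 7.165e+10) / 2 ≈ 4.206e+10 m = 4.207 × 10^10 m.
(b) e = (rₐ − rₚ) / (rₐ + rₚ) = (7.165e+10 − 1.248e+10) / (7.165e+10 + 1.248e+10) ≈ 0.7033.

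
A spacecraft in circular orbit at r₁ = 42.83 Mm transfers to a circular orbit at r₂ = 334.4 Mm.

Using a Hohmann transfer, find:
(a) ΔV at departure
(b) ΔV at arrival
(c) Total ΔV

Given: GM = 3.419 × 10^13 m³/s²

Convert to SI: r₁ = 42.83 Mm = 4.283e+07 m; r₂ = 334.4 Mm = 3.344e+08 m.
Transfer semi-major axis: a_t = (r₁ + r₂)/2 = (4.283e+07 + 3.344e+08)/2 = 1.88615e+08 m.
Circular speeds: v₁ = √(GM/r₁) = 893.461 m/s, v₂ = √(GM/r₂) = 319.754 m/s.
Transfer speeds (vis-viva v² = GM(2/r − 1/a_t)): v₁ᵗ = 1189.65 m/s, v₂ᵗ = 152.371 m/s.
(a) ΔV₁ = |v₁ᵗ − v₁| ≈ 296.2 m/s = 296.2 m/s.
(b) ΔV₂ = |v₂ − v₂ᵗ| ≈ 167.4 m/s = 167.4 m/s.
(c) ΔV_total = ΔV₁ + ΔV₂ ≈ 463.6 m/s = 463.6 m/s.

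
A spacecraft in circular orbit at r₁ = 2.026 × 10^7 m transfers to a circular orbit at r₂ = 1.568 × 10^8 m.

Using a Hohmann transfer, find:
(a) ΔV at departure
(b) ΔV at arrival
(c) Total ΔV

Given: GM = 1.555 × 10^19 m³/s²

Transfer semi-major axis: a_t = (r₁ + r₂)/2 = (2.026e+07 + 1.568e+08)/2 = 8.853e+07 m.
Circular speeds: v₁ = √(GM/r₁) = 876083 m/s, v₂ = √(GM/r₂) = 314914 m/s.
Transfer speeds (vis-viva v² = GM(2/r − 1/a_t)): v₁ᵗ = 1.16593e+06 m/s, v₂ᵗ = 150649 m/s.
(a) ΔV₁ = |v₁ᵗ − v₁| ≈ 2.898e+05 m/s = 289.8 km/s.
(b) ΔV₂ = |v₂ − v₂ᵗ| ≈ 1.643e+05 m/s = 164.3 km/s.
(c) ΔV_total = ΔV₁ + ΔV₂ ≈ 4.541e+05 m/s = 454.1 km/s.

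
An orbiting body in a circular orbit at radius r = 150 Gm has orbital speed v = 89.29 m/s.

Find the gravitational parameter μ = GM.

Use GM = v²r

Convert to SI: r = 150 Gm = 1.5e+11 m.
For a circular orbit v² = GM/r, so GM = v² · r.
GM = (89.29)² · 1.5e+11 m³/s² ≈ 1.196e+15 m³/s² = 1.196 × 10^15 m³/s².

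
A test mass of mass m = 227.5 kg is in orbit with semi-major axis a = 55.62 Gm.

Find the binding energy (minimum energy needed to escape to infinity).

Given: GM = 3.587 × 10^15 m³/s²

Convert to SI: a = 55.62 Gm = 5.562e+10 m.
Total orbital energy is E = −GMm/(2a); binding energy is E_bind = −E = GMm/(2a).
E_bind = 3.587e+15 · 227.5 / (2 · 5.562e+10) J ≈ 7.336e+06 J = 7.336 MJ.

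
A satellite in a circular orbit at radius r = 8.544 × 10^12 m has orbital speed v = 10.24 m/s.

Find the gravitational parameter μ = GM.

For a circular orbit v² = GM/r, so GM = v² · r.
GM = (10.24)² · 8.544e+12 m³/s² ≈ 8.959e+14 m³/s² = 8.959 × 10^14 m³/s².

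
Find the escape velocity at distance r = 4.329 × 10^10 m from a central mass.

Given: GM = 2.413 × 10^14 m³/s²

Escape velocity comes from setting total energy to zero: ½v² − GM/r = 0 ⇒ v_esc = √(2GM / r).
v_esc = √(2 · 2.413e+14 / 4.329e+10) m/s ≈ 105.6 m/s = 105.6 m/s.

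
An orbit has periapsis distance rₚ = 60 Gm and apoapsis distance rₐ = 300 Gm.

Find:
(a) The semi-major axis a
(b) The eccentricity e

Convert to SI: rₚ = 60 Gm = 6e+10 m; rₐ = 300 Gm = 3e+11 m.
(a) a = (rₚ + rₐ) / 2 = (6e+10 + 3e+11) / 2 ≈ 1.8e+11 m = 180 Gm.
(b) e = (rₐ − rₚ) / (rₐ + rₚ) = (3e+11 − 6e+10) / (3e+11 + 6e+10) ≈ 0.6667.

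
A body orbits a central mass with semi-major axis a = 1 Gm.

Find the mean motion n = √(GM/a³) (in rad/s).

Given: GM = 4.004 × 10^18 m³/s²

Convert to SI: a = 1 Gm = 1e+09 m.
n = √(GM / a³).
n = √(4.004e+18 / (1e+09)³) rad/s ≈ 6.328e-05 rad/s.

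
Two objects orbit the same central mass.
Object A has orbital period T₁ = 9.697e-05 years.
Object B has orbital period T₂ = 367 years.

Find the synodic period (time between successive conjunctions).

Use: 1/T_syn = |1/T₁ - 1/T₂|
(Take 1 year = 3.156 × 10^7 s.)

Convert to SI: T₁ = 9.697e-05 years = 3060.37 s; T₂ = 367 years = 1.15825e+10 s.
T_syn = |T₁ · T₂ / (T₁ − T₂)|.
T_syn = |3060.37 · 1.15825e+10 / (3060.37 − 1.15825e+10)| s ≈ 3060 s = 9.697e-05 years.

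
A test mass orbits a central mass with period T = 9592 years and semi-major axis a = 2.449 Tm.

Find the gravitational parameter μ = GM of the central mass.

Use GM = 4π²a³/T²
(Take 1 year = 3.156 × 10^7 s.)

Convert to SI: T = 9592 years = 3.02724e+11 s; a = 2.449 Tm = 2.449e+12 m.
GM = 4π² · a³ / T².
GM = 4π² · (2.449e+12)³ / (3.02724e+11)² m³/s² ≈ 6.328e+15 m³/s² = 6.328 × 10^15 m³/s².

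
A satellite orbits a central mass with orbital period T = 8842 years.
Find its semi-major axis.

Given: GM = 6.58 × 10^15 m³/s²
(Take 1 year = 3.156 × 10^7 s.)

Convert to SI: T = 8842 years = 2.79054e+11 s.
Invert Kepler's third law: a = (GM · T² / (4π²))^(1/3).
Substituting T = 2.79054e+11 s and GM = 6.58e+15 m³/s²:
a = (6.58e+15 · (2.79054e+11)² / (4π²))^(1/3) m
a ≈ 2.35e+12 m = 2.35 Tm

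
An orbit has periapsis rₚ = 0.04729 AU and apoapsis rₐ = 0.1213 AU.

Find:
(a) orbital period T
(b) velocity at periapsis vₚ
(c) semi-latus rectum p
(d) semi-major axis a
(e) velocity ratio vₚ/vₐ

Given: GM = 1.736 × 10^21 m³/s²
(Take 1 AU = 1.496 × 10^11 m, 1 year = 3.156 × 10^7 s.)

Convert to SI: rₚ = 0.04729 AU = 7.07458e+09 m; rₐ = 0.1213 AU = 1.81465e+10 m.
(a) With a = (rₚ + rₐ)/2 = 1.26105e+10 m, T = 2π √(a³/GM) = 2π √((1.26105e+10)³/1.736e+21) s ≈ 2.136e+05 s
(b) With a = (rₚ + rₐ)/2 = 1.26105e+10 m, vₚ = √(GM (2/rₚ − 1/a)) = √(1.736e+21 · (2/7.07458e+09 − 1/1.26105e+10)) m/s ≈ 5.942e+05 m/s
(c) From a = (rₚ + rₐ)/2 = 1.26105e+10 m and e = (rₐ − rₚ)/(rₐ + rₚ) = 0.438994, p = a(1 − e²) = 1.26105e+10 · (1 − (0.438994)²) ≈ 1.018e+10 m
(d) a = (rₚ + rₐ)/2 = (7.07458e+09 + 1.81465e+10)/2 ≈ 1.261e+10 m
(e) Conservation of angular momentum (rₚvₚ = rₐvₐ) gives vₚ/vₐ = rₐ/rₚ = 1.81465e+10/7.07458e+09 ≈ 2.565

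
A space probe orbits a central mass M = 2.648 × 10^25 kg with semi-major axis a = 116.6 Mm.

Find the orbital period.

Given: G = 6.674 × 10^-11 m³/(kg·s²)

Convert to SI: a = 116.6 Mm = 1.166e+08 m.
GM = G · M = 6.674e-11 · 2.648e+25 = 1.76728e+15 m³/s².
Kepler's third law: T = 2π √(a³ / GM).
Substituting a = 1.166e+08 m and GM = 1.76728e+15 m³/s²:
T = 2π √((1.166e+08)³ / 1.76728e+15) s
T ≈ 1.882e+05 s = 2.178 days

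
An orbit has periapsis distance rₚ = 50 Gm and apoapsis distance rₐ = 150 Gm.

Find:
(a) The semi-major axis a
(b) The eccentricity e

Convert to SI: rₚ = 50 Gm = 5e+10 m; rₐ = 150 Gm = 1.5e+11 m.
(a) a = (rₚ + rₐ) / 2 = (5e+10 + 1.5e+11) / 2 ≈ 1e+11 m = 100 Gm.
(b) e = (rₐ − rₚ) / (rₐ + rₚ) = (1.5e+11 − 5e+10) / (1.5e+11 + 5e+10) ≈ 0.5.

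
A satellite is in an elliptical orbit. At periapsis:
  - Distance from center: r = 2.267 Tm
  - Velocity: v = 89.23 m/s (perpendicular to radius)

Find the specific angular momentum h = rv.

Convert to SI: r = 2.267 Tm = 2.267e+12 m.
With v perpendicular to r, h = r · v.
h = 2.267e+12 · 89.23 m²/s ≈ 2.023e+14 m²/s.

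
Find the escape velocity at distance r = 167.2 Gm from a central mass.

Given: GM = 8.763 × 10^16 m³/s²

Convert to SI: r = 167.2 Gm = 1.672e+11 m.
Escape velocity comes from setting total energy to zero: ½v² − GM/r = 0 ⇒ v_esc = √(2GM / r).
v_esc = √(2 · 8.763e+16 / 1.672e+11) m/s ≈ 1024 m/s = 1.024 km/s.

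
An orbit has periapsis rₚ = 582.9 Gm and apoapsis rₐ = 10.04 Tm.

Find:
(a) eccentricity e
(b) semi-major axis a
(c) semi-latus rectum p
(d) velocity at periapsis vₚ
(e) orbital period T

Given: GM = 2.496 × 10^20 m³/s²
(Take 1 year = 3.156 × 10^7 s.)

Convert to SI: rₚ = 582.9 Gm = 5.829e+11 m; rₐ = 10.04 Tm = 1.004e+13 m.
(a) e = (rₐ − rₚ)/(rₐ + rₚ) = (1.004e+13 − 5.829e+11)/(1.004e+13 + 5.829e+11) ≈ 0.8903
(b) a = (rₚ + rₐ)/2 = (5.829e+11 + 1.004e+13)/2 ≈ 5.311e+12 m
(c) From a = (rₚ + rₐ)/2 = 5.31145e+12 m and e = (rₐ − rₚ)/(rₐ + rₚ) = 0.890256, p = a(1 − e²) = 5.31145e+12 · (1 − (0.890256)²) ≈ 1.102e+12 m
(d) With a = (rₚ + rₐ)/2 = 5.31145e+12 m, vₚ = √(GM (2/rₚ − 1/a)) = √(2.496e+20 · (2/5.829e+11 − 1/5.31145e+12)) m/s ≈ 2.845e+04 m/s
(e) With a = (rₚ + rₐ)/2 = 5.31145e+12 m, T = 2π √(a³/GM) = 2π √((5.31145e+12)³/2.496e+20) s ≈ 4.868e+09 s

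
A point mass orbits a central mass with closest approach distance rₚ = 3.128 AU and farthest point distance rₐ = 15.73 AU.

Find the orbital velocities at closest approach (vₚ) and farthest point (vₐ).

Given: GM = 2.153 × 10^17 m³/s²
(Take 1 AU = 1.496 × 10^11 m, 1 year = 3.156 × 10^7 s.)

Convert to SI: rₚ = 3.128 AU = 4.67949e+11 m; rₐ = 15.73 AU = 2.35321e+12 m.
Use the vis-viva equation v² = GM(2/r − 1/a) with a = (rₚ + rₐ)/2 = (4.67949e+11 + 2.35321e+12)/2 = 1.41058e+12 m.
vₚ = √(GM · (2/rₚ − 1/a)) = √(2.153e+17 · (2/4.67949e+11 − 1/1.41058e+12)) m/s ≈ 876.1 m/s = 0.1848 AU/year.
vₐ = √(GM · (2/rₐ − 1/a)) = √(2.153e+17 · (2/2.35321e+12 − 1/1.41058e+12)) m/s ≈ 174.2 m/s = 0.03675 AU/year.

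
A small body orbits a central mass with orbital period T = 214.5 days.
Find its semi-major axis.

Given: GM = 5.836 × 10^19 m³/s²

Convert to SI: T = 214.5 days = 1.85328e+07 s.
Invert Kepler's third law: a = (GM · T² / (4π²))^(1/3).
Substituting T = 1.85328e+07 s and GM = 5.836e+19 m³/s²:
a = (5.836e+19 · (1.85328e+07)² / (4π²))^(1/3) m
a ≈ 7.978e+10 m = 79.78 Gm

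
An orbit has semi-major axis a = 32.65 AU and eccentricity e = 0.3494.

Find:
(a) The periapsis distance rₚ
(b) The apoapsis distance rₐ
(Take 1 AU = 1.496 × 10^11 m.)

Convert to SI: a = 32.65 AU = 4.88444e+12 m.
(a) rₚ = a(1 − e) = 4.88444e+12 · (1 − 0.3494) = 4.88444e+12 · 0.6506 ≈ 3.178e+12 m = 21.24 AU.
(b) rₐ = a(1 + e) = 4.88444e+12 · (1 + 0.3494) = 4.88444e+12 · 1.3494 ≈ 6.591e+12 m = 44.06 AU.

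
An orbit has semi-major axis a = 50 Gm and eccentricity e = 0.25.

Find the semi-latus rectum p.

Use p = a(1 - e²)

Convert to SI: a = 50 Gm = 5e+10 m.
p = a (1 − e²).
p = 5e+10 · (1 − (0.25)²) = 5e+10 · 0.9375 ≈ 4.688e+10 m = 46.88 Gm.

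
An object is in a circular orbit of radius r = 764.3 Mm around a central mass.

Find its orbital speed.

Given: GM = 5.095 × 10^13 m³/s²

Convert to SI: r = 764.3 Mm = 7.643e+08 m.
For a circular orbit, gravity supplies the centripetal force, so v = √(GM / r).
v = √(5.095e+13 / 7.643e+08) m/s ≈ 258.2 m/s = 258.2 m/s.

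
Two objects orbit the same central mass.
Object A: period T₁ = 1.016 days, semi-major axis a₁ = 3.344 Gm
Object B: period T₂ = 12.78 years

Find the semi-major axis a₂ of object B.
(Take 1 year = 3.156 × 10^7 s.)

Convert to SI: T₁ = 1.016 days = 87782.4 s; a₁ = 3.344 Gm = 3.344e+09 m; T₂ = 12.78 years = 4.03337e+08 s.
Kepler's third law: (T₁/T₂)² = (a₁/a₂)³ ⇒ a₂ = a₁ · (T₂/T₁)^(2/3).
T₂/T₁ = 4.03337e+08 / 87782.4 = 4594.73.
a₂ = 3.344e+09 · (4594.73)^(2/3) m ≈ 9.242e+11 m = 924.2 Gm.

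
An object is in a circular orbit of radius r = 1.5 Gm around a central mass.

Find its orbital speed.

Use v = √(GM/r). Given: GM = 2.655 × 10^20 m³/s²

Convert to SI: r = 1.5 Gm = 1.5e+09 m.
For a circular orbit, gravity supplies the centripetal force, so v = √(GM / r).
v = √(2.655e+20 / 1.5e+09) m/s ≈ 4.207e+05 m/s = 420.7 km/s.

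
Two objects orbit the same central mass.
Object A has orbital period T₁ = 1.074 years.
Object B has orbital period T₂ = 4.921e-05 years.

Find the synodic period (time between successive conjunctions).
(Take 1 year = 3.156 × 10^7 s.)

Convert to SI: T₁ = 1.074 years = 3.38954e+07 s; T₂ = 4.921e-05 years = 1553.07 s.
T_syn = |T₁ · T₂ / (T₁ − T₂)|.
T_syn = |3.38954e+07 · 1553.07 / (3.38954e+07 − 1553.07)| s ≈ 1553 s = 4.921e-05 years.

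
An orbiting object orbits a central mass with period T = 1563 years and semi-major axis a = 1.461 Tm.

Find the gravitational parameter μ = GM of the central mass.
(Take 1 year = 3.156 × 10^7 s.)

Convert to SI: T = 1563 years = 4.93283e+10 s; a = 1.461 Tm = 1.461e+12 m.
GM = 4π² · a³ / T².
GM = 4π² · (1.461e+12)³ / (4.93283e+10)² m³/s² ≈ 5.06e+16 m³/s² = 5.06 × 10^16 m³/s².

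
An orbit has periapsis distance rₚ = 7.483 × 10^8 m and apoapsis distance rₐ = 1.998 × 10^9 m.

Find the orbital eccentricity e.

e = (rₐ − rₚ) / (rₐ + rₚ).
e = (1.998e+09 − 7.483e+08) / (1.998e+09 + 7.483e+08) = 1.2497e+09 / 2.7463e+09 ≈ 0.455.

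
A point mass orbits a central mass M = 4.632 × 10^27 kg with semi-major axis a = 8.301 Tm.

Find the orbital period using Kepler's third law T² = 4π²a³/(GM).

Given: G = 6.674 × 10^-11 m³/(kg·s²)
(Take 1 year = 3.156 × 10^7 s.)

Convert to SI: a = 8.301 Tm = 8.301e+12 m.
GM = G · M = 6.674e-11 · 4.632e+27 = 3.0914e+17 m³/s².
Kepler's third law: T = 2π √(a³ / GM).
Substituting a = 8.301e+12 m and GM = 3.0914e+17 m³/s²:
T = 2π √((8.301e+12)³ / 3.0914e+17) s
T ≈ 2.703e+11 s = 8564 years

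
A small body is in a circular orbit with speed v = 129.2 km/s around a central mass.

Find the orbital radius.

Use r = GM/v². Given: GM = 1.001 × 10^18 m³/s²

Convert to SI: v = 129.2 km/s = 129200 m/s.
For a circular orbit, v² = GM / r, so r = GM / v².
r = 1.001e+18 / (129200)² m ≈ 5.997e+07 m = 59.97 Mm.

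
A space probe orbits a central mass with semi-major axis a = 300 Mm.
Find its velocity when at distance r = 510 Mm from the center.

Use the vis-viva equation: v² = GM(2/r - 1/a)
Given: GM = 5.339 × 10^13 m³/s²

Convert to SI: a = 300 Mm = 3e+08 m; r = 510 Mm = 5.1e+08 m.
Vis-viva: v = √(GM · (2/r − 1/a)).
2/r − 1/a = 2/5.1e+08 − 1/3e+08 = 5.88235e-10 m⁻¹.
v = √(5.339e+13 · 5.88235e-10) m/s ≈ 177.2 m/s = 177.2 m/s.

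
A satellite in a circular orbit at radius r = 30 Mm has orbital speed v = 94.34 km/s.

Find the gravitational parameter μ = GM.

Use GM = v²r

Convert to SI: r = 30 Mm = 3e+07 m; v = 94.34 km/s = 94340 m/s.
For a circular orbit v² = GM/r, so GM = v² · r.
GM = (94340)² · 3e+07 m³/s² ≈ 2.67e+17 m³/s² = 2.67 × 10^17 m³/s².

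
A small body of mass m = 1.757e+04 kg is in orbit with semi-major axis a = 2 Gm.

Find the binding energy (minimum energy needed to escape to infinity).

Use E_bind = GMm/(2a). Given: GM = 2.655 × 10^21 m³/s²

Convert to SI: a = 2 Gm = 2e+09 m.
Total orbital energy is E = −GMm/(2a); binding energy is E_bind = −E = GMm/(2a).
E_bind = 2.655e+21 · 1.757e+04 / (2 · 2e+09) J ≈ 1.166e+16 J = 11.66 PJ.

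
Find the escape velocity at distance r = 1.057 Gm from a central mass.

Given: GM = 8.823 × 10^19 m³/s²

Convert to SI: r = 1.057 Gm = 1.057e+09 m.
Escape velocity comes from setting total energy to zero: ½v² − GM/r = 0 ⇒ v_esc = √(2GM / r).
v_esc = √(2 · 8.823e+19 / 1.057e+09) m/s ≈ 4.086e+05 m/s = 408.6 km/s.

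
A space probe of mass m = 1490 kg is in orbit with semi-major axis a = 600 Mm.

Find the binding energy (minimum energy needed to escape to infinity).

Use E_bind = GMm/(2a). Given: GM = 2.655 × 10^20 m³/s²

Convert to SI: a = 600 Mm = 6e+08 m.
Total orbital energy is E = −GMm/(2a); binding energy is E_bind = −E = GMm/(2a).
E_bind = 2.655e+20 · 1490 / (2 · 6e+08) J ≈ 3.297e+14 J = 329.7 TJ.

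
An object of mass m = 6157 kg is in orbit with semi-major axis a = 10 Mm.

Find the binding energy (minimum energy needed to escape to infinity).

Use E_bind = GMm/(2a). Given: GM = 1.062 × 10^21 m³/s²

Convert to SI: a = 10 Mm = 1e+07 m.
Total orbital energy is E = −GMm/(2a); binding energy is E_bind = −E = GMm/(2a).
E_bind = 1.062e+21 · 6157 / (2 · 1e+07) J ≈ 3.269e+17 J = 326.9 PJ.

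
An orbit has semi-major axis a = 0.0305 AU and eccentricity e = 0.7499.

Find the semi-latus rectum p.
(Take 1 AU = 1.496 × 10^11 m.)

Convert to SI: a = 0.0305 AU = 4.5628e+09 m.
p = a (1 − e²).
p = 4.5628e+09 · (1 − (0.7499)²) = 4.5628e+09 · 0.43765 ≈ 1.997e+09 m = 0.01335 AU.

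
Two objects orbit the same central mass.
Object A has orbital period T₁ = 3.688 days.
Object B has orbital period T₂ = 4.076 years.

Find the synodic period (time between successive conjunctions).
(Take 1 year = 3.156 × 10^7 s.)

Convert to SI: T₁ = 3.688 days = 318643 s; T₂ = 4.076 years = 1.28639e+08 s.
T_syn = |T₁ · T₂ / (T₁ − T₂)|.
T_syn = |318643 · 1.28639e+08 / (318643 − 1.28639e+08)| s ≈ 3.194e+05 s = 3.697 days.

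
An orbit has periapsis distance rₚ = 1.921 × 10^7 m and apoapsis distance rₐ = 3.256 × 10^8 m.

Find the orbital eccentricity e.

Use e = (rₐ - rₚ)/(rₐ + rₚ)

e = (rₐ − rₚ) / (rₐ + rₚ).
e = (3.256e+08 − 1.921e+07) / (3.256e+08 + 1.921e+07) = 3.0639e+08 / 3.4481e+08 ≈ 0.8886.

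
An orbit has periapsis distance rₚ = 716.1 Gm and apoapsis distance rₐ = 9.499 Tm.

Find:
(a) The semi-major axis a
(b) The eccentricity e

Convert to SI: rₚ = 716.1 Gm = 7.161e+11 m; rₐ = 9.499 Tm = 9.499e+12 m.
(a) a = (rₚ + rₐ) / 2 = (7.161e+11 + 9.499e+12) / 2 ≈ 5.108e+12 m = 5.108 Tm.
(b) e = (rₐ − rₚ) / (rₐ + rₚ) = (9.499e+12 − 7.161e+11) / (9.499e+12 + 7.161e+11) ≈ 0.8598.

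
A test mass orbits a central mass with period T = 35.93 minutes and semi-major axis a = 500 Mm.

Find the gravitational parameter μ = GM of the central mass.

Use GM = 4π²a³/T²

Convert to SI: T = 35.93 minutes = 2155.8 s; a = 500 Mm = 5e+08 m.
GM = 4π² · a³ / T².
GM = 4π² · (5e+08)³ / (2155.8)² m³/s² ≈ 1.062e+21 m³/s² = 1.062 × 10^21 m³/s².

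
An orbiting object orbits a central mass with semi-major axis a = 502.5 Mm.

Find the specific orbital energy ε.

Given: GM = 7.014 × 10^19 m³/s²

Convert to SI: a = 502.5 Mm = 5.025e+08 m.
ε = −GM / (2a).
ε = −7.014e+19 / (2 · 5.025e+08) J/kg ≈ -6.979e+10 J/kg = -69.79 GJ/kg.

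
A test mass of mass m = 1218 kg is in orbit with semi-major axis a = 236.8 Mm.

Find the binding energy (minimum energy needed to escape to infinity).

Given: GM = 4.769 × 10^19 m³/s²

Convert to SI: a = 236.8 Mm = 2.368e+08 m.
Total orbital energy is E = −GMm/(2a); binding energy is E_bind = −E = GMm/(2a).
E_bind = 4.769e+19 · 1218 / (2 · 2.368e+08) J ≈ 1.226e+14 J = 122.6 TJ.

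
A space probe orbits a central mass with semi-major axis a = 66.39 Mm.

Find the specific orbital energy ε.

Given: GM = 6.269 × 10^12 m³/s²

Convert to SI: a = 66.39 Mm = 6.639e+07 m.
ε = −GM / (2a).
ε = −6.269e+12 / (2 · 6.639e+07) J/kg ≈ -4.721e+04 J/kg = -47.21 kJ/kg.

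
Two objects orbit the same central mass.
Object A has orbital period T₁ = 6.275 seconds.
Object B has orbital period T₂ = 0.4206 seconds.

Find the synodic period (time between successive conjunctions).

T_syn = |T₁ · T₂ / (T₁ − T₂)|.
T_syn = |6.275 · 0.4206 / (6.275 − 0.4206)| s ≈ 0.4508 s = 0.4508 seconds.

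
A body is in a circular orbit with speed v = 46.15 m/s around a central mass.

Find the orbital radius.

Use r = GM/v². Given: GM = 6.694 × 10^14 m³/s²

For a circular orbit, v² = GM / r, so r = GM / v².
r = 6.694e+14 / (46.15)² m ≈ 3.143e+11 m = 314.3 Gm.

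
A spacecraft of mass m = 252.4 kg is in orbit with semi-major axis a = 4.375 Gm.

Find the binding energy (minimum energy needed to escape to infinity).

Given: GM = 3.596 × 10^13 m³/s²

Convert to SI: a = 4.375 Gm = 4.375e+09 m.
Total orbital energy is E = −GMm/(2a); binding energy is E_bind = −E = GMm/(2a).
E_bind = 3.596e+13 · 252.4 / (2 · 4.375e+09) J ≈ 1.037e+06 J = 1.037 MJ.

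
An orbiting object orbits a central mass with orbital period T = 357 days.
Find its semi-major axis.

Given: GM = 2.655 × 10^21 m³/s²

Convert to SI: T = 357 days = 3.08448e+07 s.
Invert Kepler's third law: a = (GM · T² / (4π²))^(1/3).
Substituting T = 3.08448e+07 s and GM = 2.655e+21 m³/s²:
a = (2.655e+21 · (3.08448e+07)² / (4π²))^(1/3) m
a ≈ 4e+11 m = 400 Gm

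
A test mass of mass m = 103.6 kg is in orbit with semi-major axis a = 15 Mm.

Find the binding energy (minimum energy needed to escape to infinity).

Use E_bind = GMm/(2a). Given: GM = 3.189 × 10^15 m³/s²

Convert to SI: a = 15 Mm = 1.5e+07 m.
Total orbital energy is E = −GMm/(2a); binding energy is E_bind = −E = GMm/(2a).
E_bind = 3.189e+15 · 103.6 / (2 · 1.5e+07) J ≈ 1.101e+10 J = 11.01 GJ.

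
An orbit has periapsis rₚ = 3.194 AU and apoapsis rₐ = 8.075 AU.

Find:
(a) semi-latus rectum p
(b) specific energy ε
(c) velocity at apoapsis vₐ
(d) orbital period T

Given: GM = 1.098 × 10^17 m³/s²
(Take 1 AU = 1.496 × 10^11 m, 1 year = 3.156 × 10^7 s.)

Convert to SI: rₚ = 3.194 AU = 4.77822e+11 m; rₐ = 8.075 AU = 1.20802e+12 m.
(a) From a = (rₚ + rₐ)/2 = 8.42921e+11 m and e = (rₐ − rₚ)/(rₐ + rₚ) = 0.433135, p = a(1 − e²) = 8.42921e+11 · (1 − (0.433135)²) ≈ 6.848e+11 m
(b) With a = (rₚ + rₐ)/2 = 8.42921e+11 m, ε = −GM/(2a) = −1.098e+17/(2 · 8.42921e+11) J/kg ≈ -6.513e+04 J/kg
(c) With a = (rₚ + rₐ)/2 = 8.42921e+11 m, vₐ = √(GM (2/rₐ − 1/a)) = √(1.098e+17 · (2/1.20802e+12 − 1/8.42921e+11)) m/s ≈ 227 m/s
(d) With a = (rₚ + rₐ)/2 = 8.42921e+11 m, T = 2π √(a³/GM) = 2π √((8.42921e+11)³/1.098e+17) s ≈ 1.467e+10 s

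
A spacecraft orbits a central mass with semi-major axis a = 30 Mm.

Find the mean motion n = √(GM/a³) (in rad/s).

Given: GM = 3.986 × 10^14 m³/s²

Convert to SI: a = 30 Mm = 3e+07 m.
n = √(GM / a³).
n = √(3.986e+14 / (3e+07)³) rad/s ≈ 0.0001215 rad/s.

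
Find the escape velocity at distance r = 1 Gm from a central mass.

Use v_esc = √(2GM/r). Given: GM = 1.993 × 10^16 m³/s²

Convert to SI: r = 1 Gm = 1e+09 m.
Escape velocity comes from setting total energy to zero: ½v² − GM/r = 0 ⇒ v_esc = √(2GM / r).
v_esc = √(2 · 1.993e+16 / 1e+09) m/s ≈ 6313 m/s = 6.313 km/s.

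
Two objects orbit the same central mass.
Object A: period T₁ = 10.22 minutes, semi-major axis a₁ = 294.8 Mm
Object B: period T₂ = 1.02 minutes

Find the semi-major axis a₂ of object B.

Convert to SI: T₁ = 10.22 minutes = 613.2 s; a₁ = 294.8 Mm = 2.948e+08 m; T₂ = 1.02 minutes = 61.2 s.
Kepler's third law: (T₁/T₂)² = (a₁/a₂)³ ⇒ a₂ = a₁ · (T₂/T₁)^(2/3).
T₂/T₁ = 61.2 / 613.2 = 0.0998043.
a₂ = 2.948e+08 · (0.0998043)^(2/3) m ≈ 6.343e+07 m = 63.43 Mm.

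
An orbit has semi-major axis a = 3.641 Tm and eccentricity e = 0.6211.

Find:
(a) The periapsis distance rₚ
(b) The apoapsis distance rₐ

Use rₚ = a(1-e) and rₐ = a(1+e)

Convert to SI: a = 3.641 Tm = 3.641e+12 m.
(a) rₚ = a(1 − e) = 3.641e+12 · (1 − 0.6211) = 3.641e+12 · 0.3789 ≈ 1.38e+12 m = 1.38 Tm.
(b) rₐ = a(1 + e) = 3.641e+12 · (1 + 0.6211) = 3.641e+12 · 1.6211 ≈ 5.902e+12 m = 5.902 Tm.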